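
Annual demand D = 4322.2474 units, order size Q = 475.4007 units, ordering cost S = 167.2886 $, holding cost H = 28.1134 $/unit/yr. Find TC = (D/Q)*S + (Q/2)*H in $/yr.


Ordering cost = D*S/Q = 1520.9543
Holding cost = Q*H/2 = 6682.5650
TC = 1520.9543 + 6682.5650 = 8203.5193

8203.5193 $/yr


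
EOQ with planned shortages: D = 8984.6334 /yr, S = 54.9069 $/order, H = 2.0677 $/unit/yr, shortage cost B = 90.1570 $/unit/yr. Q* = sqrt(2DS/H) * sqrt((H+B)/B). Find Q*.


sqrt(2DS/H) = 690.7722
sqrt((H+B)/B) = 1.0114
Q* = 690.7722 * 1.0114 = 698.6486

698.6486 units


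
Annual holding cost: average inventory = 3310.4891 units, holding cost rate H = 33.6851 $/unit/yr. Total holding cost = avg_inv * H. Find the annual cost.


Cost = 3310.4891 * 33.6851 = 111514.1564

111514.1564 $/yr


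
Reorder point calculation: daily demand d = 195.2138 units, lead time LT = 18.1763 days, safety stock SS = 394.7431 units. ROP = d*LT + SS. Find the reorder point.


d*LT = 195.2138 * 18.1763 = 3548.2646
ROP = 3548.2646 + 394.7431 = 3943.0077

3943.0077 units


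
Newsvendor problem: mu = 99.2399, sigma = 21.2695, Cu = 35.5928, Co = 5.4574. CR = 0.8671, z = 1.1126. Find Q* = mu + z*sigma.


CR = Cu/(Cu+Co) = 35.5928/(35.5928+5.4574) = 0.8671
z = 1.1126
Q* = 99.2399 + 1.1126 * 21.2695 = 122.9043

122.9043 units


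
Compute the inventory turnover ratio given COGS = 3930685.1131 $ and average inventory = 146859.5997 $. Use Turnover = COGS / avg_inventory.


Turnover = 3930685.1131 / 146859.5997 = 26.7649

26.7649


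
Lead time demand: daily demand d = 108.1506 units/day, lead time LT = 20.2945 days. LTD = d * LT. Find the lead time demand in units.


LTD = 108.1506 * 20.2945 = 2194.8624

2194.8624 units


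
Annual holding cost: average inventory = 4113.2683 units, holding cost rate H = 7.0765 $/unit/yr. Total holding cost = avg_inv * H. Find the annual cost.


Cost = 4113.2683 * 7.0765 = 29107.5431

29107.5431 $/yr


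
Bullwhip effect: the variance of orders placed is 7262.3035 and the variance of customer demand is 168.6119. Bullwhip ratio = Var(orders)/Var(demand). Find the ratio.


BW = 7262.3035 / 168.6119 = 43.0711

43.0711


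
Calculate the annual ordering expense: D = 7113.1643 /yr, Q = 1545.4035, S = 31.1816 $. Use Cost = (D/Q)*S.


Number of orders = D/Q = 4.6028
Cost = 4.6028 * 31.1816 = 143.5223

143.5223 $/yr


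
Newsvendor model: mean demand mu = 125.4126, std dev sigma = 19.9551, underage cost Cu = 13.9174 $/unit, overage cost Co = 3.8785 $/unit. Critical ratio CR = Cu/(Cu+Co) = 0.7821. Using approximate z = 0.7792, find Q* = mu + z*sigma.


CR = Cu/(Cu+Co) = 13.9174/(13.9174+3.8785) = 0.7821
z = 0.7792
Q* = 125.4126 + 0.7792 * 19.9551 = 140.9616

140.9616 units


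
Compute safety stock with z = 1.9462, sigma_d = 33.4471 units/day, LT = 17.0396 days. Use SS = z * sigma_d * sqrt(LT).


sqrt(LT) = sqrt(17.0396) = 4.1279
SS = 1.9462 * 33.4471 * 4.1279 = 268.7049

268.7049 units


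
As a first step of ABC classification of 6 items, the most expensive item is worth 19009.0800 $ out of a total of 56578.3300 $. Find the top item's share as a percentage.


Top item = 19009.0800
Total = 56578.3300
Percentage = 19009.0800 / 56578.3300 * 100 = 33.5978

33.5978%


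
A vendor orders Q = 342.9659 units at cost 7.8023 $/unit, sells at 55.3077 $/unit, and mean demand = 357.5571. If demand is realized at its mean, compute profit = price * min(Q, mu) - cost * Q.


Sales at mu = min(342.9659, 357.5571) = 342.9659
Revenue = 55.3077 * 342.9659 = 18968.6551
Total cost = 7.8023 * 342.9659 = 2675.9228
Profit = 18968.6551 - 2675.9228 = 16292.7323

16292.7323 $


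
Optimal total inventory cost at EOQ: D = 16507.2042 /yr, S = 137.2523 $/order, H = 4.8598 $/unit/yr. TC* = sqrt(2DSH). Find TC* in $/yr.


2*D*S*H = 22021228.6815
TC* = sqrt(22021228.6815) = 4692.6782

4692.6782 $/yr


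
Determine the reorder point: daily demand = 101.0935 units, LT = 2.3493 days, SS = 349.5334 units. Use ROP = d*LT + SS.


d*LT = 101.0935 * 2.3493 = 237.4990
ROP = 237.4990 + 349.5334 = 587.0324

587.0324 units


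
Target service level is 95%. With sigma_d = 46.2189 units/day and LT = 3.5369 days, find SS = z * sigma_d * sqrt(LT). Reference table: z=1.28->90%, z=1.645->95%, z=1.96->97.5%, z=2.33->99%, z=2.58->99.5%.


From the table, SL = 95% corresponds to z = 1.645
sqrt(LT) = sqrt(3.5369) = 1.8807
SS = 1.645 * 46.2189 * 1.8807 = 142.9871

142.9871 units


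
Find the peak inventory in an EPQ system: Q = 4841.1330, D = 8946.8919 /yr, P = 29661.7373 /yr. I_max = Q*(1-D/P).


D/P = 0.3016
1 - D/P = 0.6984
I_max = 4841.1330 * 0.6984 = 3380.8984

3380.8984 units


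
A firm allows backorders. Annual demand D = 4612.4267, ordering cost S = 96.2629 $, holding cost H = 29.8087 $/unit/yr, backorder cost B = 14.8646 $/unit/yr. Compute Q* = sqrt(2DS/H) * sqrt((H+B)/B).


sqrt(2DS/H) = 172.5988
sqrt((H+B)/B) = 1.7336
Q* = 172.5988 * 1.7336 = 299.2162

299.2162 units


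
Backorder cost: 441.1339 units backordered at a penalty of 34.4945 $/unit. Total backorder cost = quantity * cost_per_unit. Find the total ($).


Total = 441.1339 * 34.4945 = 15216.6933

15216.6933 $


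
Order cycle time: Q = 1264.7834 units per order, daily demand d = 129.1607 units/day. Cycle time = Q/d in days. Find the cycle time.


Cycle = 1264.7834 / 129.1607 = 9.7923

9.7923 days


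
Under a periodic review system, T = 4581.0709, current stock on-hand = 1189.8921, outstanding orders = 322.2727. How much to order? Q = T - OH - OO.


Inventory position = OH + OO = 1189.8921 + 322.2727 = 1512.1648
Q = 4581.0709 - 1512.1648 = 3068.9061

3068.9061 units


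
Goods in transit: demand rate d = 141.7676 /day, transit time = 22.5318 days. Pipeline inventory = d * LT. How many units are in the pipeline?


Pipeline = 141.7676 * 22.5318 = 3194.2792

3194.2792 units


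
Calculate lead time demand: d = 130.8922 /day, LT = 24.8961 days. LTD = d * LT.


LTD = 130.8922 * 24.8961 = 3258.7053

3258.7053 units


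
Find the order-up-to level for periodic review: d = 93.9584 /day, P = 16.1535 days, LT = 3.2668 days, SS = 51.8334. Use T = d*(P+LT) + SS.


P + LT = 19.4203
d*(P+LT) = 93.9584 * 19.4203 = 1824.7003
T = 1824.7003 + 51.8334 = 1876.5337

1876.5337 units


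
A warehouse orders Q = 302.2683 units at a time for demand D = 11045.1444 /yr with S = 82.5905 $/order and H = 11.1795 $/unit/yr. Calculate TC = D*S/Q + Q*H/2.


Ordering cost = D*S/Q = 3017.9281
Holding cost = Q*H/2 = 1689.6042
TC = 3017.9281 + 1689.6042 = 4707.5323

4707.5323 $/yr


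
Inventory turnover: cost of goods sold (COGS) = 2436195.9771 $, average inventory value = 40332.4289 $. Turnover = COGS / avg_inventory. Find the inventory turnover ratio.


Turnover = 2436195.9771 / 40332.4289 = 60.4029

60.4029


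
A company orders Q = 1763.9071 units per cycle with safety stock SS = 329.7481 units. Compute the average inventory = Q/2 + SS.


Q/2 = 881.9535
Avg = 881.9535 + 329.7481 = 1211.7016

1211.7016 units


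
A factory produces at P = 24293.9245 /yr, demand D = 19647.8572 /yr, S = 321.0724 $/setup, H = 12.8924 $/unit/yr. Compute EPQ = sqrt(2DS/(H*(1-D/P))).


1 - D/P = 1 - 0.8088 = 0.1912
H*(1-D/P) = 2.4656
2DS = 12616769.3321
EPQ = sqrt(5117131.4414) = 2262.1077

2262.1077 units


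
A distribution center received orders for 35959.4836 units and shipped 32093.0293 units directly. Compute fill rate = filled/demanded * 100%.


FR = 32093.0293 / 35959.4836 * 100 = 89.2477

89.2477%


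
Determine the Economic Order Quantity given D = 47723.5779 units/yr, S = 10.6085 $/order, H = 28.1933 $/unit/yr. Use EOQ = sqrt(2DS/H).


2*D*S = 2 * 47723.5779 * 10.6085 = 1012551.1523
2*D*S/H = 35914.6021
EOQ = sqrt(35914.6021) = 189.5115

189.5115 units


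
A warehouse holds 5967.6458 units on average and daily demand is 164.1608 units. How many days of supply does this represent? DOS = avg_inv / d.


DOS = 5967.6458 / 164.1608 = 36.3524

36.3524 days


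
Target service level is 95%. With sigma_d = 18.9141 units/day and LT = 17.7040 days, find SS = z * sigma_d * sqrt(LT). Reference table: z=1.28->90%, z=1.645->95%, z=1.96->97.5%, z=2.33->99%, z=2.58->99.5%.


From the table, SL = 95% corresponds to z = 1.645
sqrt(LT) = sqrt(17.7040) = 4.2076
SS = 1.645 * 18.9141 * 4.2076 = 130.9144

130.9144 units


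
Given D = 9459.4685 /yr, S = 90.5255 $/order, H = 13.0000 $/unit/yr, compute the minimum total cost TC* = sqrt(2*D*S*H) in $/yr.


2*D*S*H = 22264401.0081
TC* = sqrt(22264401.0081) = 4718.5168

4718.5168 $/yr


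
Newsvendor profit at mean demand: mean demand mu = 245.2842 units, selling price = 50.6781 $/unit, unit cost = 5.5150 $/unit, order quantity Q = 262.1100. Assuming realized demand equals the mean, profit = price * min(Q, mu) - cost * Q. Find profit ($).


Sales at mu = min(262.1100, 245.2842) = 245.2842
Revenue = 50.6781 * 245.2842 = 12430.5372
Total cost = 5.5150 * 262.1100 = 1445.5367
Profit = 12430.5372 - 1445.5367 = 10985.0006

10985.0006 $


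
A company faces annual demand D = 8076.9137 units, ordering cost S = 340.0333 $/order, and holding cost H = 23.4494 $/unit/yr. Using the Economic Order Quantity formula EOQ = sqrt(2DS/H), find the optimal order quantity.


2*D*S = 2 * 8076.9137 * 340.0333 = 5492839.2385
2*D*S/H = 234242.2083
EOQ = sqrt(234242.2083) = 483.9858

483.9858 units


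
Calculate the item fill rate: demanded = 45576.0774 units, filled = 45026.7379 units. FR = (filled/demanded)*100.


FR = 45026.7379 / 45576.0774 * 100 = 98.7947

98.7947%


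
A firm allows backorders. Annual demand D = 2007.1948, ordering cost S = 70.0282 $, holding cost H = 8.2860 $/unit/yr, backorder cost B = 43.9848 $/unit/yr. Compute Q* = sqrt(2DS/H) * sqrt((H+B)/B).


sqrt(2DS/H) = 184.1933
sqrt((H+B)/B) = 1.0901
Q* = 184.1933 * 1.0901 = 200.7946

200.7946 units


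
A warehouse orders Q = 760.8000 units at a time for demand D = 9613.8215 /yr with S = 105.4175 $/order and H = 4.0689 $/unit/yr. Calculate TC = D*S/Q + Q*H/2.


Ordering cost = D*S/Q = 1332.1044
Holding cost = Q*H/2 = 1547.8096
TC = 1332.1044 + 1547.8096 = 2879.9140

2879.9140 $/yr


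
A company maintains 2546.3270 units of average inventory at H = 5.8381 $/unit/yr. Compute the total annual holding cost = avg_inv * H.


Cost = 2546.3270 * 5.8381 = 14865.7117

14865.7117 $/yr


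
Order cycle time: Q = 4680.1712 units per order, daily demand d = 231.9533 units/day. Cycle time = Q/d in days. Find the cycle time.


Cycle = 4680.1712 / 231.9533 = 20.1772

20.1772 days


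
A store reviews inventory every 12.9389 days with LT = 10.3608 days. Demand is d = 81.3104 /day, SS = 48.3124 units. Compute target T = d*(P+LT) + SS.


P + LT = 23.2997
d*(P+LT) = 81.3104 * 23.2997 = 1894.5079
T = 1894.5079 + 48.3124 = 1942.8203

1942.8203 units


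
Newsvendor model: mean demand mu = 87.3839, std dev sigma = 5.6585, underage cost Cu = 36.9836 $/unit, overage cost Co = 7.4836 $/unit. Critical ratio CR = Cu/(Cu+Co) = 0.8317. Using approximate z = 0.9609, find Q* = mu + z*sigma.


CR = Cu/(Cu+Co) = 36.9836/(36.9836+7.4836) = 0.8317
z = 0.9609
Q* = 87.3839 + 0.9609 * 5.6585 = 92.8212

92.8212 units


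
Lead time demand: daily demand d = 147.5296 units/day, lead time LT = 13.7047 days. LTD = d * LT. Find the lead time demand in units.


LTD = 147.5296 * 13.7047 = 2021.8489

2021.8489 units


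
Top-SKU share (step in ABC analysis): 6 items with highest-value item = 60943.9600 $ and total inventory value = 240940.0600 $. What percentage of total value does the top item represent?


Top item = 60943.9600
Total = 240940.0600
Percentage = 60943.9600 / 240940.0600 * 100 = 25.2942

25.2942%


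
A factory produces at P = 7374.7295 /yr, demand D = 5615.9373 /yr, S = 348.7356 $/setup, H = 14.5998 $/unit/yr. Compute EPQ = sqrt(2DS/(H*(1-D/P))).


1 - D/P = 1 - 0.7615 = 0.2385
H*(1-D/P) = 3.4819
2DS = 3916954.5278
EPQ = sqrt(1124949.9163) = 1060.6366

1060.6366 units


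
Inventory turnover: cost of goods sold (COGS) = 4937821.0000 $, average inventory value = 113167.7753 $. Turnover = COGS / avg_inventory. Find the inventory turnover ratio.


Turnover = 4937821.0000 / 113167.7753 = 43.6327

43.6327


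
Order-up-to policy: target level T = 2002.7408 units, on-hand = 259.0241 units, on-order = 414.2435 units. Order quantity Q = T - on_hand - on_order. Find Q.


Inventory position = OH + OO = 259.0241 + 414.2435 = 673.2676
Q = 2002.7408 - 673.2676 = 1329.4732

1329.4732 units


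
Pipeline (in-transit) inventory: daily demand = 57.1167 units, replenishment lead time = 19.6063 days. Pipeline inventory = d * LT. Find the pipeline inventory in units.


Pipeline = 57.1167 * 19.6063 = 1119.8472

1119.8472 units


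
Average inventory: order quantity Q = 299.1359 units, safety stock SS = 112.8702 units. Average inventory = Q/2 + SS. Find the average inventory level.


Q/2 = 149.5679
Avg = 149.5679 + 112.8702 = 262.4382

262.4382 units


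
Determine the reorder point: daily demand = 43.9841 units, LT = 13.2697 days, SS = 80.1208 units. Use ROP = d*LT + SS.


d*LT = 43.9841 * 13.2697 = 583.6558
ROP = 583.6558 + 80.1208 = 663.7766

663.7766 units


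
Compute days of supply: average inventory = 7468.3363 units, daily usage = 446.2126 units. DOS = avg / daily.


DOS = 7468.3363 / 446.2126 = 16.7372

16.7372 days


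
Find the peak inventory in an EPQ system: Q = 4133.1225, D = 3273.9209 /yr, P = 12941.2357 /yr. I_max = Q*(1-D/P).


D/P = 0.2530
1 - D/P = 0.7470
I_max = 4133.1225 * 0.7470 = 3087.5101

3087.5101 units


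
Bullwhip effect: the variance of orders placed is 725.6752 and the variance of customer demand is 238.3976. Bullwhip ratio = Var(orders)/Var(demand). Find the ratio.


BW = 725.6752 / 238.3976 = 3.0440

3.0440


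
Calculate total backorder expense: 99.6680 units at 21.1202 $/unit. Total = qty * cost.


Total = 99.6680 * 21.1202 = 2105.0081

2105.0081 $


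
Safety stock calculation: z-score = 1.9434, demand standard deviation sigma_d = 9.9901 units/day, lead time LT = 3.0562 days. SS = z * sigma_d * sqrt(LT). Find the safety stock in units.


sqrt(LT) = sqrt(3.0562) = 1.7482
SS = 1.9434 * 9.9901 * 1.7482 = 33.9409

33.9409 units


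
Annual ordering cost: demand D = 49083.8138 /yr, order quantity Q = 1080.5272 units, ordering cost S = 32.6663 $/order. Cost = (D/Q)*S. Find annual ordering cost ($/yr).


Number of orders = D/Q = 45.4258
Cost = 45.4258 * 32.6663 = 1483.8929

1483.8929 $/yr


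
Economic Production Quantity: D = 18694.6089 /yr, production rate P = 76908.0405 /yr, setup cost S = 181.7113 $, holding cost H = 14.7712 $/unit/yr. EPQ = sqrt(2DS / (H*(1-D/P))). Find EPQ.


1 - D/P = 1 - 0.2431 = 0.7569
H*(1-D/P) = 11.1807
2DS = 6794043.3724
EPQ = sqrt(607660.6052) = 779.5259

779.5259 units


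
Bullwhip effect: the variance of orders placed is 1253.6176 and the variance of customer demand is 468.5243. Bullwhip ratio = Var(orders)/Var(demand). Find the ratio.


BW = 1253.6176 / 468.5243 = 2.6757

2.6757


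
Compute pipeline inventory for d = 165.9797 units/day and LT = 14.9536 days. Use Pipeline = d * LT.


Pipeline = 165.9797 * 14.9536 = 2481.9940

2481.9940 units


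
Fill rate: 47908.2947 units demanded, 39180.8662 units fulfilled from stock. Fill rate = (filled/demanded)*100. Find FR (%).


FR = 39180.8662 / 47908.2947 * 100 = 81.7831

81.7831%


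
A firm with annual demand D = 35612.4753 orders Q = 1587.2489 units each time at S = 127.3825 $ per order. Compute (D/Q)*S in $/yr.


Number of orders = D/Q = 22.4366
Cost = 22.4366 * 127.3825 = 2858.0307

2858.0307 $/yr


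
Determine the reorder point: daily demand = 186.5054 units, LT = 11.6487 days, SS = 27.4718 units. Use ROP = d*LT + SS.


d*LT = 186.5054 * 11.6487 = 2172.5455
ROP = 2172.5455 + 27.4718 = 2200.0173

2200.0173 units


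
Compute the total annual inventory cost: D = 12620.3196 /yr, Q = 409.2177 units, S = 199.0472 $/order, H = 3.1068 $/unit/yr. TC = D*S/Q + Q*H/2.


Ordering cost = D*S/Q = 6138.6379
Holding cost = Q*H/2 = 635.6788
TC = 6138.6379 + 635.6788 = 6774.3167

6774.3167 $/yr


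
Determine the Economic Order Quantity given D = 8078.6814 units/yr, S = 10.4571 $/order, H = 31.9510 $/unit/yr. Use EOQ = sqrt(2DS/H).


2*D*S = 2 * 8078.6814 * 10.4571 = 168959.1585
2*D*S/H = 5288.0711
EOQ = sqrt(5288.0711) = 72.7191

72.7191 units


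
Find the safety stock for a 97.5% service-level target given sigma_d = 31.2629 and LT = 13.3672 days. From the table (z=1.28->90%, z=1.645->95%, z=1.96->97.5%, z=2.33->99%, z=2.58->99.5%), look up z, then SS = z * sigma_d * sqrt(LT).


From the table, SL = 97.5% corresponds to z = 1.96
sqrt(LT) = sqrt(13.3672) = 3.6561
SS = 1.96 * 31.2629 * 3.6561 = 224.0297

224.0297 units


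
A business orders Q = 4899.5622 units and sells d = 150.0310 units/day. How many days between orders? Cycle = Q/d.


Cycle = 4899.5622 / 150.0310 = 32.6570

32.6570 days


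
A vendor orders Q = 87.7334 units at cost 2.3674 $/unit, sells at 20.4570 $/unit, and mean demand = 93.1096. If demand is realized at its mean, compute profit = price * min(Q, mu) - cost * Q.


Sales at mu = min(87.7334, 93.1096) = 87.7334
Revenue = 20.4570 * 87.7334 = 1794.7622
Total cost = 2.3674 * 87.7334 = 207.7001
Profit = 1794.7622 - 207.7001 = 1587.0621

1587.0621 $


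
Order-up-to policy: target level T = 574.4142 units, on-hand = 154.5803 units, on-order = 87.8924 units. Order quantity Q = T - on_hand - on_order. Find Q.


Inventory position = OH + OO = 154.5803 + 87.8924 = 242.4727
Q = 574.4142 - 242.4727 = 331.9415

331.9415 units


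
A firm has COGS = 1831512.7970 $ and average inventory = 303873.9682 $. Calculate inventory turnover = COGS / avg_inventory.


Turnover = 1831512.7970 / 303873.9682 = 6.0272

6.0272


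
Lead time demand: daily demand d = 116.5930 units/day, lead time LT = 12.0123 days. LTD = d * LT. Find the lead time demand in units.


LTD = 116.5930 * 12.0123 = 1400.5501

1400.5501 units


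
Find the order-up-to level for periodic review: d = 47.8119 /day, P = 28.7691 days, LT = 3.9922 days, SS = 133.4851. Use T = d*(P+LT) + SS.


P + LT = 32.7613
d*(P+LT) = 47.8119 * 32.7613 = 1566.3800
T = 1566.3800 + 133.4851 = 1699.8651

1699.8651 units


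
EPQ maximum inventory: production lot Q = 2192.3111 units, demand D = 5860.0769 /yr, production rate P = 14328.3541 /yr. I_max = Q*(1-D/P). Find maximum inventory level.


D/P = 0.4090
1 - D/P = 0.5910
I_max = 2192.3111 * 0.5910 = 1295.6895

1295.6895 units


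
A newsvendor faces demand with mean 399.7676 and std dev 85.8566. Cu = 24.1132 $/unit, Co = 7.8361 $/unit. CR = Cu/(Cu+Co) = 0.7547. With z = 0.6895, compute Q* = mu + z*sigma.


CR = Cu/(Cu+Co) = 24.1132/(24.1132+7.8361) = 0.7547
z = 0.6895
Q* = 399.7676 + 0.6895 * 85.8566 = 458.9657

458.9657 units


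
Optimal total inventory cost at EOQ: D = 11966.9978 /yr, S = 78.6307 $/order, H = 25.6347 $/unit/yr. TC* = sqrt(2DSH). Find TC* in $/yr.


2*D*S*H = 48243142.3472
TC* = sqrt(48243142.3472) = 6945.7284

6945.7284 $/yr


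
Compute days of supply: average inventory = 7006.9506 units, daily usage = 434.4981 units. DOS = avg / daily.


DOS = 7006.9506 / 434.4981 = 16.1265

16.1265 days


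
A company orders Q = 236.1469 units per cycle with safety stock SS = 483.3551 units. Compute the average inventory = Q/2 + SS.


Q/2 = 118.0734
Avg = 118.0734 + 483.3551 = 601.4285

601.4285 units


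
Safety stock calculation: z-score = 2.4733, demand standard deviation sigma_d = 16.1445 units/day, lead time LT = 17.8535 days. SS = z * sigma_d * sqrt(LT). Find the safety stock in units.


sqrt(LT) = sqrt(17.8535) = 4.2253
SS = 2.4733 * 16.1445 * 4.2253 = 168.7186

168.7186 units


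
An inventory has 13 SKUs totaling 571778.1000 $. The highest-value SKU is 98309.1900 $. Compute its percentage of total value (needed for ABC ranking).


Top item = 98309.1900
Total = 571778.1000
Percentage = 98309.1900 / 571778.1000 * 100 = 17.1936

17.1936%


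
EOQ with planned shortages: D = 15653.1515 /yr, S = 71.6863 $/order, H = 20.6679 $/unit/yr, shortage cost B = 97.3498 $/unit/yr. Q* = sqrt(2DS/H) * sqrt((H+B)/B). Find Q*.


sqrt(2DS/H) = 329.5231
sqrt((H+B)/B) = 1.1010
Q* = 329.5231 * 1.1010 = 362.8205

362.8205 units


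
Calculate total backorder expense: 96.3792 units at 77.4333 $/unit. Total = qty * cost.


Total = 96.3792 * 77.4333 = 7462.9595

7462.9595 $


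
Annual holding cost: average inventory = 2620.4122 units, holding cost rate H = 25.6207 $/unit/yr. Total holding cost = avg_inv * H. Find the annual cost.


Cost = 2620.4122 * 25.6207 = 67136.7949

67136.7949 $/yr


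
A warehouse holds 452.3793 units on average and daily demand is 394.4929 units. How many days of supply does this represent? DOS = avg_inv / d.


DOS = 452.3793 / 394.4929 = 1.1467

1.1467 days


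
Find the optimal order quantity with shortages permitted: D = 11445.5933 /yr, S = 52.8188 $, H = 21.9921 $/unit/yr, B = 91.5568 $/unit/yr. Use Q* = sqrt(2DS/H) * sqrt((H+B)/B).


sqrt(2DS/H) = 234.4742
sqrt((H+B)/B) = 1.1136
Q* = 234.4742 * 1.1136 = 261.1207

261.1207 units


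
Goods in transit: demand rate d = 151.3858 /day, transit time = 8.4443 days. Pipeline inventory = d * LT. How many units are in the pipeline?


Pipeline = 151.3858 * 8.4443 = 1278.3471

1278.3471 units


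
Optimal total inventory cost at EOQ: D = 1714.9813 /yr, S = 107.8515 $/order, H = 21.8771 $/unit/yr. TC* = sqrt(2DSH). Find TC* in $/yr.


2*D*S*H = 8092921.4693
TC* = sqrt(8092921.4693) = 2844.8061

2844.8061 $/yr


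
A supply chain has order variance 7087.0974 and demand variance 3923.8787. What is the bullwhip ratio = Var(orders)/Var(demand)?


BW = 7087.0974 / 3923.8787 = 1.8061

1.8061


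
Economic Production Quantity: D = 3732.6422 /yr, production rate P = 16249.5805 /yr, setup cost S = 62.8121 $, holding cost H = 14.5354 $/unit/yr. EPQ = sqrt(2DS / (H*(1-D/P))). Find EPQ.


1 - D/P = 1 - 0.2297 = 0.7703
H*(1-D/P) = 11.1965
2DS = 468910.1903
EPQ = sqrt(41880.0051) = 204.6460

204.6460 units


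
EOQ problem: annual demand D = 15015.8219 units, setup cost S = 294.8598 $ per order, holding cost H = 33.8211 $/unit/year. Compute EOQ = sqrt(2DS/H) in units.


2*D*S = 2 * 15015.8219 * 294.8598 = 8855124.4845
2*D*S/H = 261822.4861
EOQ = sqrt(261822.4861) = 511.6859

511.6859 units


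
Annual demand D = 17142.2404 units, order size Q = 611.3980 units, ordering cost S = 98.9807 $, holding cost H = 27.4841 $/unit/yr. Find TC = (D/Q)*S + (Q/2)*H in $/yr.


Ordering cost = D*S/Q = 2775.1987
Holding cost = Q*H/2 = 8401.8619
TC = 2775.1987 + 8401.8619 = 11177.0606

11177.0606 $/yr


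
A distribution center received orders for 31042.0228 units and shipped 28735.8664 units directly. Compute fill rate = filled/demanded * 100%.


FR = 28735.8664 / 31042.0228 * 100 = 92.5709

92.5709%


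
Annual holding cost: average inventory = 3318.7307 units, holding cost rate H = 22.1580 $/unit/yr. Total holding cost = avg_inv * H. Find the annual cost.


Cost = 3318.7307 * 22.1580 = 73536.4349

73536.4349 $/yr


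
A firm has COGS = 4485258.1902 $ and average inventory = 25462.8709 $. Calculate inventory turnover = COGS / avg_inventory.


Turnover = 4485258.1902 / 25462.8709 = 176.1490

176.1490


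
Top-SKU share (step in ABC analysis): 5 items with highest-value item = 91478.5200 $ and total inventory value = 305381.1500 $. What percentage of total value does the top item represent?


Top item = 91478.5200
Total = 305381.1500
Percentage = 91478.5200 / 305381.1500 * 100 = 29.9555

29.9555%


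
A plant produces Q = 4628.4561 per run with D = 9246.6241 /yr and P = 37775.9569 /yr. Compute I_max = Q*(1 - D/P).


D/P = 0.2448
1 - D/P = 0.7552
I_max = 4628.4561 * 0.7552 = 3495.5240

3495.5240 units


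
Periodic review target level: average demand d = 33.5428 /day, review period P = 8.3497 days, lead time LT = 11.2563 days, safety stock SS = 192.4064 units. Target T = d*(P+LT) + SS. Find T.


P + LT = 19.6060
d*(P+LT) = 33.5428 * 19.6060 = 657.6401
T = 657.6401 + 192.4064 = 850.0465

850.0465 units


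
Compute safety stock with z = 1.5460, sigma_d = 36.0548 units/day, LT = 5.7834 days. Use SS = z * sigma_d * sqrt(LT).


sqrt(LT) = sqrt(5.7834) = 2.4049
SS = 1.5460 * 36.0548 * 2.4049 = 134.0492

134.0492 units


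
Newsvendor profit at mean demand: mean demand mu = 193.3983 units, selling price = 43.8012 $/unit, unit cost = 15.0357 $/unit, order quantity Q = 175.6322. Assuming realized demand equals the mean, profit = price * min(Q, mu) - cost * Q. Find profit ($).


Sales at mu = min(175.6322, 193.3983) = 175.6322
Revenue = 43.8012 * 175.6322 = 7692.9011
Total cost = 15.0357 * 175.6322 = 2640.7531
Profit = 7692.9011 - 2640.7531 = 5052.1480

5052.1480 $


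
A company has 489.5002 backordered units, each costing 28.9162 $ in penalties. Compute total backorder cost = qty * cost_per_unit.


Total = 489.5002 * 28.9162 = 14154.4857

14154.4857 $


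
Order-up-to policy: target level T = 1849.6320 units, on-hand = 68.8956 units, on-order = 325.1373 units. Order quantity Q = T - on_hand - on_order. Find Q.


Inventory position = OH + OO = 68.8956 + 325.1373 = 394.0329
Q = 1849.6320 - 394.0329 = 1455.5991

1455.5991 units


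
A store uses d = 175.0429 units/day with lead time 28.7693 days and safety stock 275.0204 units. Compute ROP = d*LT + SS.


d*LT = 175.0429 * 28.7693 = 5035.8617
ROP = 5035.8617 + 275.0204 = 5310.8821

5310.8821 units


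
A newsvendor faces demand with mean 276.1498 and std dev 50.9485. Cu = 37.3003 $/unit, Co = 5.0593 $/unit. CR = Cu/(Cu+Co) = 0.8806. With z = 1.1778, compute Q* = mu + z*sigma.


CR = Cu/(Cu+Co) = 37.3003/(37.3003+5.0593) = 0.8806
z = 1.1778
Q* = 276.1498 + 1.1778 * 50.9485 = 336.1569

336.1569 units


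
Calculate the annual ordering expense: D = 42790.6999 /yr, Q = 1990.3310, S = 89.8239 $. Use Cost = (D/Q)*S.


Number of orders = D/Q = 21.4993
Cost = 21.4993 * 89.8239 = 1931.1499

1931.1499 $/yr


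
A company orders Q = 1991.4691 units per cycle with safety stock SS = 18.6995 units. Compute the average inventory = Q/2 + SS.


Q/2 = 995.7346
Avg = 995.7346 + 18.6995 = 1014.4341

1014.4341 units


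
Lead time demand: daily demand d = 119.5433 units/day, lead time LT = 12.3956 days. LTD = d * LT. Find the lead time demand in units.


LTD = 119.5433 * 12.3956 = 1481.8109

1481.8109 units


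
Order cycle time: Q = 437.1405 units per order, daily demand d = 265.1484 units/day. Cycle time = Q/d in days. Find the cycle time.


Cycle = 437.1405 / 265.1484 = 1.6487

1.6487 days


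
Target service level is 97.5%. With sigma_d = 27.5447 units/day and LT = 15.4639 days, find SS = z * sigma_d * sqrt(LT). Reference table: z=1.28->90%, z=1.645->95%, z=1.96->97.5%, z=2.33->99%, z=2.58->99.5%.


From the table, SL = 97.5% corresponds to z = 1.96
sqrt(LT) = sqrt(15.4639) = 3.9324
SS = 1.96 * 27.5447 * 3.9324 = 212.3018

212.3018 units


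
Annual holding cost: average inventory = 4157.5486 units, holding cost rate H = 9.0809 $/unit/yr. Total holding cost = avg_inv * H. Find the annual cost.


Cost = 4157.5486 * 9.0809 = 37754.2831

37754.2831 $/yr


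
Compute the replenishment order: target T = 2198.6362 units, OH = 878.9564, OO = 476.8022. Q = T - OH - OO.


Inventory position = OH + OO = 878.9564 + 476.8022 = 1355.7586
Q = 2198.6362 - 1355.7586 = 842.8776

842.8776 units


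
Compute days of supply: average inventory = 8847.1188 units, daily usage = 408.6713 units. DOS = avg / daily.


DOS = 8847.1188 / 408.6713 = 21.6485

21.6485 days


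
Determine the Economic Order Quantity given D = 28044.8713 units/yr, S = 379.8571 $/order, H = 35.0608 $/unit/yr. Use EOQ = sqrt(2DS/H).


2*D*S = 2 * 28044.8713 * 379.8571 = 21306086.9638
2*D*S/H = 607689.6980
EOQ = sqrt(607689.6980) = 779.5445

779.5445 units


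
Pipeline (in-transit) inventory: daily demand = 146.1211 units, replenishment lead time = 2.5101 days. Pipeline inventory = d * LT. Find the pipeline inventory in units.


Pipeline = 146.1211 * 2.5101 = 366.7786

366.7786 units


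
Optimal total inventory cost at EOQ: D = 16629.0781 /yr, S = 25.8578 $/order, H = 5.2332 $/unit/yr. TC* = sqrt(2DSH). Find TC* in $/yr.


2*D*S*H = 4500461.7346
TC* = sqrt(4500461.7346) = 2121.4292

2121.4292 $/yr


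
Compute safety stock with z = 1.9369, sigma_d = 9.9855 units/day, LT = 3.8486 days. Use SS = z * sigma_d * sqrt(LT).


sqrt(LT) = sqrt(3.8486) = 1.9618
SS = 1.9369 * 9.9855 * 1.9618 = 37.9427

37.9427 units


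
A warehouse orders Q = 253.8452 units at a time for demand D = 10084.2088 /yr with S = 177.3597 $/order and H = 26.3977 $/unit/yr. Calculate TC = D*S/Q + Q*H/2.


Ordering cost = D*S/Q = 7045.7596
Holding cost = Q*H/2 = 3350.4647
TC = 7045.7596 + 3350.4647 = 10396.2243

10396.2243 $/yr


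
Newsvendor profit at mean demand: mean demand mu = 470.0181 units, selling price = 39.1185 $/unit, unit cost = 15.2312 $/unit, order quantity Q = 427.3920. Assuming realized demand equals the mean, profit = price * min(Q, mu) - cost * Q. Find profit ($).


Sales at mu = min(427.3920, 470.0181) = 427.3920
Revenue = 39.1185 * 427.3920 = 16718.9340
Total cost = 15.2312 * 427.3920 = 6509.6930
Profit = 16718.9340 - 6509.6930 = 10209.2409

10209.2409 $


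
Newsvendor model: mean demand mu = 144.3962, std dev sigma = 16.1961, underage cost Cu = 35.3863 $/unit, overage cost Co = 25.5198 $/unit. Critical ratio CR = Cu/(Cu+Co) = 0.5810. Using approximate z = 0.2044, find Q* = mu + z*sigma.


CR = Cu/(Cu+Co) = 35.3863/(35.3863+25.5198) = 0.5810
z = 0.2044
Q* = 144.3962 + 0.2044 * 16.1961 = 147.7067

147.7067 units


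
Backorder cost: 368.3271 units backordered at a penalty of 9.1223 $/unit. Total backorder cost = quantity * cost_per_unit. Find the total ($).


Total = 368.3271 * 9.1223 = 3359.9903

3359.9903 $


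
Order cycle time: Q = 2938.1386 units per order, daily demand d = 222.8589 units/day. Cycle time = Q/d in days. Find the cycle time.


Cycle = 2938.1386 / 222.8589 = 13.1839

13.1839 days


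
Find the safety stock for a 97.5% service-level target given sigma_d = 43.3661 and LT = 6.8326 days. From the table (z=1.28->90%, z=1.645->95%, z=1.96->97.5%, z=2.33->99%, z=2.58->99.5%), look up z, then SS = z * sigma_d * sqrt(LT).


From the table, SL = 97.5% corresponds to z = 1.96
sqrt(LT) = sqrt(6.8326) = 2.6139
SS = 1.96 * 43.3661 * 2.6139 = 222.1772

222.1772 units


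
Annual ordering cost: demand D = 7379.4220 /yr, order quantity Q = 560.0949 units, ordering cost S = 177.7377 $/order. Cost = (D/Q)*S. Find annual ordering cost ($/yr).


Number of orders = D/Q = 13.1753
Cost = 13.1753 * 177.7377 = 2341.7487

2341.7487 $/yr


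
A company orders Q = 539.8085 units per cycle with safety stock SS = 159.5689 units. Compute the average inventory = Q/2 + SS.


Q/2 = 269.9042
Avg = 269.9042 + 159.5689 = 429.4732

429.4732 units


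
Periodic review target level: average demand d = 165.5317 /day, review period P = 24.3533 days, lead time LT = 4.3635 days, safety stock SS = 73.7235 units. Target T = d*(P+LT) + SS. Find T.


P + LT = 28.7168
d*(P+LT) = 165.5317 * 28.7168 = 4753.5407
T = 4753.5407 + 73.7235 = 4827.2642

4827.2642 units


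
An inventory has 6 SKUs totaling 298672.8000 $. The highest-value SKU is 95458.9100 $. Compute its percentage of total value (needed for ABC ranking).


Top item = 95458.9100
Total = 298672.8000
Percentage = 95458.9100 / 298672.8000 * 100 = 31.9610

31.9610%


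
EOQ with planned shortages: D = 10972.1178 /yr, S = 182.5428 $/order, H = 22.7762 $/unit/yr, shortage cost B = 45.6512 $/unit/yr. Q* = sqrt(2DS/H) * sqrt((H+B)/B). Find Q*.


sqrt(2DS/H) = 419.3744
sqrt((H+B)/B) = 1.2243
Q* = 419.3744 * 1.2243 = 513.4414

513.4414 units


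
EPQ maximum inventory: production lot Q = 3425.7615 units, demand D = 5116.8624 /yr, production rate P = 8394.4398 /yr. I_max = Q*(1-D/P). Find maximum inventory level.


D/P = 0.6096
1 - D/P = 0.3904
I_max = 3425.7615 * 0.3904 = 1337.5757

1337.5757 units


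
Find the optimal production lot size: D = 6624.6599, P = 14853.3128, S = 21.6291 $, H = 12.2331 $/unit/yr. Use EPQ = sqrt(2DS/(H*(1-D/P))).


1 - D/P = 1 - 0.4460 = 0.5540
H*(1-D/P) = 6.7771
2DS = 286570.8629
EPQ = sqrt(42285.3655) = 205.6341

205.6341 units


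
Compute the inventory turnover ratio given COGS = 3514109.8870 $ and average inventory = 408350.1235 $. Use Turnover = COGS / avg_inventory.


Turnover = 3514109.8870 / 408350.1235 = 8.6056

8.6056


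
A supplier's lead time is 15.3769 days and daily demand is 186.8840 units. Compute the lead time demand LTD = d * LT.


LTD = 186.8840 * 15.3769 = 2873.6966

2873.6966 units


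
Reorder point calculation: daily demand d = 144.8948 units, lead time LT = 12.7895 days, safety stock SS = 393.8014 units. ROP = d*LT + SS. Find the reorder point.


d*LT = 144.8948 * 12.7895 = 1853.1320
ROP = 1853.1320 + 393.8014 = 2246.9334

2246.9334 units


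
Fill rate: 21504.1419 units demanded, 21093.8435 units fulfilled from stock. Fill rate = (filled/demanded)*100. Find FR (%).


FR = 21093.8435 / 21504.1419 * 100 = 98.0920

98.0920%


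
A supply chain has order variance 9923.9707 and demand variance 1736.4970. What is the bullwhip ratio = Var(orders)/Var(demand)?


BW = 9923.9707 / 1736.4970 = 5.7149

5.7149


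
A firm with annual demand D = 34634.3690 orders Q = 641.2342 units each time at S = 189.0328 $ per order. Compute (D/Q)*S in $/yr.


Number of orders = D/Q = 54.0120
Cost = 54.0120 * 189.0328 = 10210.0477

10210.0477 $/yr


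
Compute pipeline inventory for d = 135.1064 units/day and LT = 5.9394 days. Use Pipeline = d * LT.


Pipeline = 135.1064 * 5.9394 = 802.4510

802.4510 units


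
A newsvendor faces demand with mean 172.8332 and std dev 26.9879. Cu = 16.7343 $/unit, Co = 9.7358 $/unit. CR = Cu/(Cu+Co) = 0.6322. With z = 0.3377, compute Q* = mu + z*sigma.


CR = Cu/(Cu+Co) = 16.7343/(16.7343+9.7358) = 0.6322
z = 0.3377
Q* = 172.8332 + 0.3377 * 26.9879 = 181.9470

181.9470 units


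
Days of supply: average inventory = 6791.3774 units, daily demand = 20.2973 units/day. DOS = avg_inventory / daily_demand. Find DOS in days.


DOS = 6791.3774 / 20.2973 = 334.5951

334.5951 days


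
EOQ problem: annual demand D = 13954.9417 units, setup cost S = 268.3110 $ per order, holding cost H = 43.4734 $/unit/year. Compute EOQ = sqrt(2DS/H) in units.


2*D*S = 2 * 13954.9417 * 268.3110 = 7488528.7249
2*D*S/H = 172255.4188
EOQ = sqrt(172255.4188) = 415.0366

415.0366 units


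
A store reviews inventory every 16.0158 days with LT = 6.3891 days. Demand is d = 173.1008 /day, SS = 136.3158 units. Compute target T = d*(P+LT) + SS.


P + LT = 22.4049
d*(P+LT) = 173.1008 * 22.4049 = 3878.3061
T = 3878.3061 + 136.3158 = 4014.6219

4014.6219 units


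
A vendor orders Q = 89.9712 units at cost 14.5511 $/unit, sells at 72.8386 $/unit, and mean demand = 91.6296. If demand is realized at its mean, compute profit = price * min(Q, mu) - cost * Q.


Sales at mu = min(89.9712, 91.6296) = 89.9712
Revenue = 72.8386 * 89.9712 = 6553.3762
Total cost = 14.5511 * 89.9712 = 1309.1799
Profit = 6553.3762 - 1309.1799 = 5244.1963

5244.1963 $


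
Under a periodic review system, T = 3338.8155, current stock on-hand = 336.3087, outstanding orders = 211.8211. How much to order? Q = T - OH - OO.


Inventory position = OH + OO = 336.3087 + 211.8211 = 548.1298
Q = 3338.8155 - 548.1298 = 2790.6857

2790.6857 units


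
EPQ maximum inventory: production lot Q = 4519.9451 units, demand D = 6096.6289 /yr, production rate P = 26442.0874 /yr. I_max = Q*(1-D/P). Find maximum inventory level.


D/P = 0.2306
1 - D/P = 0.7694
I_max = 4519.9451 * 0.7694 = 3477.8024

3477.8024 units


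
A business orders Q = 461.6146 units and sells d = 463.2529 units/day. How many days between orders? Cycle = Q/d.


Cycle = 461.6146 / 463.2529 = 0.9965

0.9965 days


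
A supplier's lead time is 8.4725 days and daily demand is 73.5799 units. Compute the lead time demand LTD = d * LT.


LTD = 73.5799 * 8.4725 = 623.4057

623.4057 units


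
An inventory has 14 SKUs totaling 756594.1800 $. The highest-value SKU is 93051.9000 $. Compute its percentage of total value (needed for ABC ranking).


Top item = 93051.9000
Total = 756594.1800
Percentage = 93051.9000 / 756594.1800 * 100 = 12.2988

12.2988%


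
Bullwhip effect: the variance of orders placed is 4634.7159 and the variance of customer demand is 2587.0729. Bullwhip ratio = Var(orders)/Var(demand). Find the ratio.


BW = 4634.7159 / 2587.0729 = 1.7915

1.7915


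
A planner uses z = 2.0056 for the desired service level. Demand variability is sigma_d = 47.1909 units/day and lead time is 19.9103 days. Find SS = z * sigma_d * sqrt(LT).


sqrt(LT) = sqrt(19.9103) = 4.4621
SS = 2.0056 * 47.1909 * 4.4621 = 422.3198

422.3198 units


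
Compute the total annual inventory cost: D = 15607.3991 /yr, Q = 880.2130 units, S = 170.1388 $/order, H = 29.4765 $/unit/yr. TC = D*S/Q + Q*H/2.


Ordering cost = D*S/Q = 3016.7972
Holding cost = Q*H/2 = 12972.7992
TC = 3016.7972 + 12972.7992 = 15989.5965

15989.5965 $/yr


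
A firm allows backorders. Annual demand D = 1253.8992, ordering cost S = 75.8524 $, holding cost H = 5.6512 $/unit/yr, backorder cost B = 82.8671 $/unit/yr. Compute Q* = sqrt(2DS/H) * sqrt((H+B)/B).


sqrt(2DS/H) = 183.4681
sqrt((H+B)/B) = 1.0335
Q* = 183.4681 * 1.0335 = 189.6209

189.6209 units


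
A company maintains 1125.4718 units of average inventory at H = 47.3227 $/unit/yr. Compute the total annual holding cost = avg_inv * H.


Cost = 1125.4718 * 47.3227 = 53260.3643

53260.3643 $/yr


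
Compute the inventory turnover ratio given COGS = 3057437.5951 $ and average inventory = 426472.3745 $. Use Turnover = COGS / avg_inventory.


Turnover = 3057437.5951 / 426472.3745 = 7.1691

7.1691


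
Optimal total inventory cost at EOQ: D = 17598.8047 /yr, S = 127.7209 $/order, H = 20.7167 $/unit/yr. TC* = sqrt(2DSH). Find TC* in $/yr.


2*D*S*H = 93131310.6085
TC* = sqrt(93131310.6085) = 9650.4565

9650.4565 $/yr


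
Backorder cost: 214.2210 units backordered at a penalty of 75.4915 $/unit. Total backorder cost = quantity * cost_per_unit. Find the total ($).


Total = 214.2210 * 75.4915 = 16171.8646

16171.8646 $


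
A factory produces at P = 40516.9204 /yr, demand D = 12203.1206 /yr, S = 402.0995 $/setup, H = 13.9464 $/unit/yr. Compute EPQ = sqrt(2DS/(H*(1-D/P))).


1 - D/P = 1 - 0.3012 = 0.6988
H*(1-D/P) = 9.7459
2DS = 9813737.3834
EPQ = sqrt(1006956.2136) = 1003.4721

1003.4721 units


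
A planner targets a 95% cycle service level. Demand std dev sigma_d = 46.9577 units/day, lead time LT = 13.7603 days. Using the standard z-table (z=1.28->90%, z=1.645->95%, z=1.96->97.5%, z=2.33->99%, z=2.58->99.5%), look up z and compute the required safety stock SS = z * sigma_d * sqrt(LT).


From the table, SL = 95% corresponds to z = 1.645
sqrt(LT) = sqrt(13.7603) = 3.7095
SS = 1.645 * 46.9577 * 3.7095 = 286.5409

286.5409 units


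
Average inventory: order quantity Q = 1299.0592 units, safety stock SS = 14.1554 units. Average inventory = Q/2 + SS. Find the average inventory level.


Q/2 = 649.5296
Avg = 649.5296 + 14.1554 = 663.6850

663.6850 units


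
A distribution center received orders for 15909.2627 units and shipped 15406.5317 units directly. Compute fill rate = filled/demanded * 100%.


FR = 15406.5317 / 15909.2627 * 100 = 96.8400

96.8400%


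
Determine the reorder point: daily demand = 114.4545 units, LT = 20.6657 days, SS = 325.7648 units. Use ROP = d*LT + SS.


d*LT = 114.4545 * 20.6657 = 2365.2824
ROP = 2365.2824 + 325.7648 = 2691.0472

2691.0472 units
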